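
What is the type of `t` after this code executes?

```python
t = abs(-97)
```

abs() of int returns int

int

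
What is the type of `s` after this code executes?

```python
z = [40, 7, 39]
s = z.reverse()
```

list.reverse() returns None

NoneType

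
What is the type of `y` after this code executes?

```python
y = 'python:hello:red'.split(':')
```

str.split() returns list

list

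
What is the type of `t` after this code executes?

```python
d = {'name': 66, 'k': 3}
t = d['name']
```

Accessing dict[str, int] with key 'name' returns int value 66

int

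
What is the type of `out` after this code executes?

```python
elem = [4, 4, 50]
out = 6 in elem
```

'in' operator returns bool

bool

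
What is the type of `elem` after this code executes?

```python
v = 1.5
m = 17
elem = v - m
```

float - int returns float (1.5 - 17 = -15.5)

float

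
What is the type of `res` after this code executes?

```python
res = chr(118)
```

chr() returns str (single character)

str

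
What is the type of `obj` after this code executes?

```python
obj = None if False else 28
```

Ternary: condition is False, else branch (28) taken → int

int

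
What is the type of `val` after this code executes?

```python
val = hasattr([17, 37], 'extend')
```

hasattr() returns bool

bool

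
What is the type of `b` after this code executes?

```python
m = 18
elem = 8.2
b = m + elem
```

int + float returns float (18 + 8.2 = 26.2)

float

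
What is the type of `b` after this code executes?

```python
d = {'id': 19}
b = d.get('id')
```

dict.get() returns the value (int) when key is found

int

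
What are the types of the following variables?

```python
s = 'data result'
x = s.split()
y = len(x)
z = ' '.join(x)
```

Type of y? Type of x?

len() returns int; str.split() returns list

int, list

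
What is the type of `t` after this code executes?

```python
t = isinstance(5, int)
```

isinstance() returns bool

bool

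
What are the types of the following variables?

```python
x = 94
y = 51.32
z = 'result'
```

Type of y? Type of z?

y is float; z is str

float, str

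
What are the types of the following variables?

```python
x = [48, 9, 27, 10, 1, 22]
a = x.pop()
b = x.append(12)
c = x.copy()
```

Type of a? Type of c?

list.pop() returns the element (int); list.copy() returns list

int, list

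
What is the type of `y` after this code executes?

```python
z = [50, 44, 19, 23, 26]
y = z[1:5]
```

Slicing a list always returns a list

list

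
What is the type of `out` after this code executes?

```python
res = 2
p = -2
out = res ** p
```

int ** negative int returns float

float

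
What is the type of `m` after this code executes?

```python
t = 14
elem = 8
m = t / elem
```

int / int always returns float in Python 3 (14 / 8 = 1.75)

float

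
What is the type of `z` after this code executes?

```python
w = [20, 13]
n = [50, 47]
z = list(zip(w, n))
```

list(zip(...)) returns a list of tuples

list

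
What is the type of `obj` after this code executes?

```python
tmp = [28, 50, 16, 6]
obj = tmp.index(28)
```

list.index() returns int

int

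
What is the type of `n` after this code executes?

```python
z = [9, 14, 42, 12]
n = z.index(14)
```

list.index() returns int

int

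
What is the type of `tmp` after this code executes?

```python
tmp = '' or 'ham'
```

'or' returns first truthy value ('ham', which is str)

str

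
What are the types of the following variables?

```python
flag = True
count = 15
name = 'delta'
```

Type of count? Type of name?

count is int; name is str

int, str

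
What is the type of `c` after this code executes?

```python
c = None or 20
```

'or' with None returns the other value (20, int)

int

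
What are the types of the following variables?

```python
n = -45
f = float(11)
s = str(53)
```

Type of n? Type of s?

n is int; s is str

int, str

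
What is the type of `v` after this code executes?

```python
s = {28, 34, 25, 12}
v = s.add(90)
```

set.add() returns None (mutates in place)

NoneType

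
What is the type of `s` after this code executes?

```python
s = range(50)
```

range() returns a range object

range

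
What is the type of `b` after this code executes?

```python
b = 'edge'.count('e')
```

str.count() returns int

int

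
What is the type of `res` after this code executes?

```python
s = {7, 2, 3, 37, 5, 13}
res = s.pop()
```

Popping from a set of ints returns int

int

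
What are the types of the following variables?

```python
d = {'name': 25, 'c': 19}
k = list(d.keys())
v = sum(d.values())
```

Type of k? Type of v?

list(...) returns list; sum of int values returns int

list, int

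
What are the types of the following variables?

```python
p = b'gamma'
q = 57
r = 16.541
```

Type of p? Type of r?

p is bytes; r is float

bytes, float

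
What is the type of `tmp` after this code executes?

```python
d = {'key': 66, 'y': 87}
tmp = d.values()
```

.values() returns a dict_values view object

dict_values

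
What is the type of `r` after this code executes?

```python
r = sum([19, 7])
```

sum() of ints returns int

int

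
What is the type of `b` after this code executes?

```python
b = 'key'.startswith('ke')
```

str.startswith() returns bool

bool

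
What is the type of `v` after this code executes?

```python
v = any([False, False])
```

any() returns bool

bool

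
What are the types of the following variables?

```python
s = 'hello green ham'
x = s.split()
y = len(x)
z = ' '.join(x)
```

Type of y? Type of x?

len() returns int; str.split() returns list

int, list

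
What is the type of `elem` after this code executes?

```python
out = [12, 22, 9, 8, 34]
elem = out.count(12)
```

list.count() returns int

int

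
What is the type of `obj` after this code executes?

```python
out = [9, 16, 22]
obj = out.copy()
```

list.copy() returns list

list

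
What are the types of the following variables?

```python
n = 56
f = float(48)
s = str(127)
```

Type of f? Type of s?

f is float; s is str

float, str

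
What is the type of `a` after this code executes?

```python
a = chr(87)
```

chr() returns str (single character)

str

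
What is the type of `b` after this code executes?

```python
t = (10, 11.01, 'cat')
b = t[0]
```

Index 0 of tuple is 10 which is int

int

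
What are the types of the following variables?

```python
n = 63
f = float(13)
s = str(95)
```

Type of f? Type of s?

f is float; s is str

float, str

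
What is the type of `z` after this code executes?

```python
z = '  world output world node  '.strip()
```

str.strip() returns str

str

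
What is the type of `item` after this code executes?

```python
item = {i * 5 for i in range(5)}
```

A set comprehension {expr for x in iterable} produces a set

set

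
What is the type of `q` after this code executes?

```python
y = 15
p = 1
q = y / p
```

int / int always returns float in Python 3 (15 / 1 = 15)

float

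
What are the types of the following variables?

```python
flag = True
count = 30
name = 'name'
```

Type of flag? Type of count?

flag is bool; count is int

bool, int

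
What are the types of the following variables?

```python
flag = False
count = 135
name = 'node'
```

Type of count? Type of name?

count is int; name is str

int, str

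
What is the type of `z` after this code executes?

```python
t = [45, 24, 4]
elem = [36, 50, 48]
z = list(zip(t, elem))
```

list(zip(...)) returns a list of tuples

list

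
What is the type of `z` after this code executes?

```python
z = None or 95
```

'or' with None returns the other value (95, int)

int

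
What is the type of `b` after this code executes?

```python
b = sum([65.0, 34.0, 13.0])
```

sum() of floats returns float

float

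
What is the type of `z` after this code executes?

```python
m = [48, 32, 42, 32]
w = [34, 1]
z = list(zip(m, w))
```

list(zip(...)) returns a list of tuples

list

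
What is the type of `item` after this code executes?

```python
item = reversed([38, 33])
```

reversed() on a list returns a list_reverseiterator

list_reverseiterator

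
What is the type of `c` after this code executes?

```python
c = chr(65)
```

chr() returns str (single character)

str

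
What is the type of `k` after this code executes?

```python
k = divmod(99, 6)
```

divmod() returns a tuple (quotient, remainder)

tuple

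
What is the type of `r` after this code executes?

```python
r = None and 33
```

'and' returns first falsy value (None)

NoneType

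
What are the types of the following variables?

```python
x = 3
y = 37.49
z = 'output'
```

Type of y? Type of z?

y is float; z is str

float, str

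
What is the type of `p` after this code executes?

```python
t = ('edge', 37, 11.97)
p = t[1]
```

Index 1 of tuple is 37 which is int

int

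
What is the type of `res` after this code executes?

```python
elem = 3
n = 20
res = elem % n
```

int % int returns int (3 % 20 = 3)

int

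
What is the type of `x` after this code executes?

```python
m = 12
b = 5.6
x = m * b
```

int * float returns float (12 * 5.6 = 67.2)

float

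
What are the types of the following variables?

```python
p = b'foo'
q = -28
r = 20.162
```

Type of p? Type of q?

p is bytes; q is int

bytes, int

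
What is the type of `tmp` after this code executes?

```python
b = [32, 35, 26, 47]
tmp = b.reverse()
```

list.reverse() returns None

NoneType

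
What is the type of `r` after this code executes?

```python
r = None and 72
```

'and' returns first falsy value (None)

NoneType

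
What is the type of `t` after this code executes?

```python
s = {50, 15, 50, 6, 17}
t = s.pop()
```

Popping from a set of ints returns int

int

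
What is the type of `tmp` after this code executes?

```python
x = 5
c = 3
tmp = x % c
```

int % int returns int (5 % 3 = 2)

int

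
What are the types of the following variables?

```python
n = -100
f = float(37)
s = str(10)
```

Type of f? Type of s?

f is float; s is str

float, str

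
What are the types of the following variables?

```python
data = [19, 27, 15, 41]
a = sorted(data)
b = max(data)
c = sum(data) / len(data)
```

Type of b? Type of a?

max of ints returns int; sorted() returns list

int, list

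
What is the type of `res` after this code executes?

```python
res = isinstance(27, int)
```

isinstance() returns bool

bool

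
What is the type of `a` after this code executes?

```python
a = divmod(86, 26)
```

divmod() returns a tuple (quotient, remainder)

tuple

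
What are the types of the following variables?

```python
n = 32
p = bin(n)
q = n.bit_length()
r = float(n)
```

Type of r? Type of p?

float() returns float; bin() returns str

float, str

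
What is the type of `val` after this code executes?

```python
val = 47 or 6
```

'or' returns the first truthy value (47, which is int)

int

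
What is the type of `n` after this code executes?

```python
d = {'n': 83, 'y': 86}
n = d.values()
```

.values() returns a dict_values view object

dict_values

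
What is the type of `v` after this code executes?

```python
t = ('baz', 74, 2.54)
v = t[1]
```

Index 1 of tuple is 74 which is int

int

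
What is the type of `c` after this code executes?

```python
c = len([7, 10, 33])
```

len() always returns int

int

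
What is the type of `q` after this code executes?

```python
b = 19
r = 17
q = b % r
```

int % int returns int (19 % 17 = 2)

int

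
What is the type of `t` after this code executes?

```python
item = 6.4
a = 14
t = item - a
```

float - int returns float (6.4 - 14 = -7.6)

float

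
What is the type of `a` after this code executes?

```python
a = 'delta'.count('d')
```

str.count() returns int

int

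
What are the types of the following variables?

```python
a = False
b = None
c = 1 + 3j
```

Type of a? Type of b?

a is bool; b is NoneType

bool, NoneType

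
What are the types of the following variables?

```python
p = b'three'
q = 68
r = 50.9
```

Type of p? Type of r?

p is bytes; r is float

bytes, float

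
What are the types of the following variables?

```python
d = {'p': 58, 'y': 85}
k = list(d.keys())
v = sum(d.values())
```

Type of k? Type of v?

list(...) returns list; sum of int values returns int

list, int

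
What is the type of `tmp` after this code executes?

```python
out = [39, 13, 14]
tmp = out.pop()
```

list.pop() returns the popped element (int here)

int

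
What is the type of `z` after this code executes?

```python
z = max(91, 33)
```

max() of ints returns int

int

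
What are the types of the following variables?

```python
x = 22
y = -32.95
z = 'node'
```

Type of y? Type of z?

y is float; z is str

float, str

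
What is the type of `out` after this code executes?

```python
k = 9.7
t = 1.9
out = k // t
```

float // float returns float (floor division preserves float type)

float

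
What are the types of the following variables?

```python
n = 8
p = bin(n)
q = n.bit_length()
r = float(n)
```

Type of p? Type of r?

bin() returns str; float() returns float

str, float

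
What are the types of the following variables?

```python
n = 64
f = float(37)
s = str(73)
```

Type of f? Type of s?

f is float; s is str

float, str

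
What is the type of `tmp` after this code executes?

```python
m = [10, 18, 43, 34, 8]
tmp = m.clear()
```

list.clear() returns None

NoneType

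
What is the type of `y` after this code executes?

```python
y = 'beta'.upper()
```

str.upper() returns str

str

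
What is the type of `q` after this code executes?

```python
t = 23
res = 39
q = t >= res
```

Comparison operators return bool

bool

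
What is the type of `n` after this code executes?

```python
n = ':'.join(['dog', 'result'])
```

str.join() returns str

str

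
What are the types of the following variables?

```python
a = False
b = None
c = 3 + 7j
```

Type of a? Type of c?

a is bool; c is complex

bool, complex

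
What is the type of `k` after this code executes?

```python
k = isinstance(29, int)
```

isinstance() returns bool

bool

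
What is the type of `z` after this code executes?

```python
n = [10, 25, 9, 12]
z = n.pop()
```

list.pop() returns the popped element (int here)

int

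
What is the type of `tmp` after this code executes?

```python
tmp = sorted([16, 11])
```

sorted() always returns list

list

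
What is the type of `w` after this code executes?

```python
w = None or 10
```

'or' with None returns the other value (10, int)

int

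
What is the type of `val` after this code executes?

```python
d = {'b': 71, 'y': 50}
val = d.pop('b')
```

dict.pop() returns the value (int)

int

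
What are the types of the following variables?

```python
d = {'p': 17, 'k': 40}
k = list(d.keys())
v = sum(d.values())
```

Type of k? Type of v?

list(...) returns list; sum of int values returns int

list, int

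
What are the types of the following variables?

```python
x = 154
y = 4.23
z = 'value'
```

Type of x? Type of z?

x is int; z is str

int, str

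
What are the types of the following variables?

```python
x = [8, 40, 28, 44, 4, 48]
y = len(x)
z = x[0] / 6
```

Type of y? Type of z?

len() returns int; int / int returns float

int, float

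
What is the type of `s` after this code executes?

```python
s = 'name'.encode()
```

str.encode() returns bytes

bytes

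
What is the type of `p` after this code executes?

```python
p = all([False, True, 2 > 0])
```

all() returns bool

bool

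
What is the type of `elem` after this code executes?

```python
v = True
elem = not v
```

'not' always returns bool

bool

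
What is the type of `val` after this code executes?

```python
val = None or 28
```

'or' with None returns the other value (28, int)

int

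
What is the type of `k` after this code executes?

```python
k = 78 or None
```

'or' returns first truthy value (78, int)

int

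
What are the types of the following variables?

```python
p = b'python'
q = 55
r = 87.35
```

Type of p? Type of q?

p is bytes; q is int

bytes, int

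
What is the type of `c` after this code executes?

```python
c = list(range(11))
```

list(range(...)) returns list

list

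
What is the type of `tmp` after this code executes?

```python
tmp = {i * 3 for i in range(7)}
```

A set comprehension {expr for x in iterable} produces a set

set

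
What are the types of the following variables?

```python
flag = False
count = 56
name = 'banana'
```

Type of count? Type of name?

count is int; name is str

int, str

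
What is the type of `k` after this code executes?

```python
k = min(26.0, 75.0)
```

min() of floats returns float

float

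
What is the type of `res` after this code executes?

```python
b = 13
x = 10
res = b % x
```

int % int returns int (13 % 10 = 3)

int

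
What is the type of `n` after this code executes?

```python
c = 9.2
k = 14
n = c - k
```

float - int returns float (9.2 - 14 = -4.8)

float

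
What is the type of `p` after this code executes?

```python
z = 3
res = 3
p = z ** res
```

int ** positive int returns int (3 ** 3 = 27)

int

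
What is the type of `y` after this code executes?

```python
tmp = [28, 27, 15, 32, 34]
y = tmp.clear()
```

list.clear() returns None

NoneType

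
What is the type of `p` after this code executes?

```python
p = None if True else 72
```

Ternary: condition is True, if branch (None) taken → NoneType

NoneType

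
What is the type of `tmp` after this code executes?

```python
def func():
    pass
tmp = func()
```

A function with no return statement returns None

NoneType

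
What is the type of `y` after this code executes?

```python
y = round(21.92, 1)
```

round() with ndigits arg returns float

float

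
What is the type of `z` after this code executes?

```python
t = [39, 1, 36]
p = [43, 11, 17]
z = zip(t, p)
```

zip() returns a zip iterator object

zip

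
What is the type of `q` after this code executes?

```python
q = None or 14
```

'or' with None returns the other value (14, int)

int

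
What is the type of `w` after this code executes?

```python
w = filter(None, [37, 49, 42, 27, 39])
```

filter() returns a filter iterator object

filter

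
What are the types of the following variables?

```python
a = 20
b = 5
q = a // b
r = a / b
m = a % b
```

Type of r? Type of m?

int / int returns float; int % int returns int

float, int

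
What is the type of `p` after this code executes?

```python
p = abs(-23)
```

abs() of int returns int

int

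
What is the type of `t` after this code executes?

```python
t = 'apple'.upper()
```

str.upper() returns str

str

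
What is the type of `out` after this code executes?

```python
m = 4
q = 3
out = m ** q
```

int ** positive int returns int (4 ** 3 = 64)

int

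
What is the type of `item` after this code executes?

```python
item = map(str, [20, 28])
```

map() returns a map iterator object

map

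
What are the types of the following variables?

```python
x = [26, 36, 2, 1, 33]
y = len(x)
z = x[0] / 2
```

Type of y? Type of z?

len() returns int; int / int returns float

int, float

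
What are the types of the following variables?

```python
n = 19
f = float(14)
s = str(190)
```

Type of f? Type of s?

f is float; s is str

float, str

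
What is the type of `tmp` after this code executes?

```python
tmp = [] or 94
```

'or' returns first truthy value (94, which is int)

int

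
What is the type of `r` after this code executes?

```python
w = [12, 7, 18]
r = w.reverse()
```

list.reverse() returns None

NoneType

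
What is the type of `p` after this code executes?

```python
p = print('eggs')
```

print() returns None

NoneType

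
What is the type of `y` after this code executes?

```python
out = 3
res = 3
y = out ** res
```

int ** positive int returns int (3 ** 3 = 27)

int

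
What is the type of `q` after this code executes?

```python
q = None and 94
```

'and' returns first falsy value (None)

NoneType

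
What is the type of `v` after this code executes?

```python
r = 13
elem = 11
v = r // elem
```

int // int returns int (13 // 11 = 1)

int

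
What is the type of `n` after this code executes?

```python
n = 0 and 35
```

'and' returns the first falsy value (0, which is int)

int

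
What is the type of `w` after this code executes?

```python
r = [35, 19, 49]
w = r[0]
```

Indexing a list of ints returns int (r[0] = 35)

int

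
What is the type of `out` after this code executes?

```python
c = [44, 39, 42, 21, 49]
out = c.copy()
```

list.copy() returns list

list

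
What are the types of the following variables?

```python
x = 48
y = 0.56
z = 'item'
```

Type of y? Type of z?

y is float; z is str

float, str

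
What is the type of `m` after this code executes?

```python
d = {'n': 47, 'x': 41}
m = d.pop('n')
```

dict.pop() returns the value (int)

int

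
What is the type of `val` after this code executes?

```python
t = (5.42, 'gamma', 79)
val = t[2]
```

Index 2 of tuple is 79 which is int

int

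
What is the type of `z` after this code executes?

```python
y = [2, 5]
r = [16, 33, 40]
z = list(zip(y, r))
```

list(zip(...)) returns a list of tuples

list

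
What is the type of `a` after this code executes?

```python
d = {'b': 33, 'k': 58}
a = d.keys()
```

.keys() returns a dict_keys view object

dict_keys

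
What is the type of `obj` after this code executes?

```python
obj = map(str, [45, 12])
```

map() returns a map iterator object

map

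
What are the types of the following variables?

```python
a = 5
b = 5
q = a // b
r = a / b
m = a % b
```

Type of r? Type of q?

int / int returns float; int // int returns int

float, int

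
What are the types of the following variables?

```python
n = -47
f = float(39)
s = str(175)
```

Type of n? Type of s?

n is int; s is str

int, str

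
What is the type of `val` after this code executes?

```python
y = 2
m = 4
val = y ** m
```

int ** positive int returns int (2 ** 4 = 16)

int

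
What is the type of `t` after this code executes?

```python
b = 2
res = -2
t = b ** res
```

int ** negative int returns float

float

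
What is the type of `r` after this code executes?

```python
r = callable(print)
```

callable() returns bool

bool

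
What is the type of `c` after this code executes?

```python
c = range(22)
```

range() returns a range object

range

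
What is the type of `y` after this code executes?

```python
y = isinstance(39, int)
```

isinstance() returns bool

bool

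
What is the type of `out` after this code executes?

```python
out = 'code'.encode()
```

str.encode() returns bytes

bytes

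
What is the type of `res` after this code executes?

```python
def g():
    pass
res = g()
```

A function with no return statement returns None

NoneType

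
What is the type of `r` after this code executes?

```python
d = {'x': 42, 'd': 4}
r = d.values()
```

.values() returns a dict_values view object

dict_values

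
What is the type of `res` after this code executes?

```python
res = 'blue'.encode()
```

str.encode() returns bytes

bytes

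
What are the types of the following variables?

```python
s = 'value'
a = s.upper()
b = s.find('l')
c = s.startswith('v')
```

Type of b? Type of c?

str.find() returns int; str.startswith() returns bool

int, bool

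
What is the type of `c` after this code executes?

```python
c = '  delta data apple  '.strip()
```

str.strip() returns str

str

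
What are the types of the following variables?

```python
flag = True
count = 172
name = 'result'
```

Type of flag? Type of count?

flag is bool; count is int

bool, int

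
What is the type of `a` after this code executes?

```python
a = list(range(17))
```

list(range(...)) returns list

list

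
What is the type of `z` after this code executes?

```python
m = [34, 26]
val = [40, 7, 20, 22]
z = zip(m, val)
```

zip() returns a zip iterator object

zip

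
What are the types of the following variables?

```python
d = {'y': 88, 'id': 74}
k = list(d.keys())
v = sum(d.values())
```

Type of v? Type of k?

sum of int values returns int; list(...) returns list

int, list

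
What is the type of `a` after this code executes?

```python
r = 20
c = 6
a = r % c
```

int % int returns int (20 % 6 = 2)

int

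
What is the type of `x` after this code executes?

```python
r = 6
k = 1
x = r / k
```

int / int always returns float in Python 3 (6 / 1 = 6)

float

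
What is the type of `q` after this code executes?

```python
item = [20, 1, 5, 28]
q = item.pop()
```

list.pop() returns the popped element (int here)

int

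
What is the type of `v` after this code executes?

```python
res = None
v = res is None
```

'is' comparison returns bool

bool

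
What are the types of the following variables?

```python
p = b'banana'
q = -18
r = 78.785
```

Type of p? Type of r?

p is bytes; r is float

bytes, float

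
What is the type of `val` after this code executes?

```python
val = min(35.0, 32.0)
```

min() of floats returns float

float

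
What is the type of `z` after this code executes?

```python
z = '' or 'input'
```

'or' returns first truthy value ('input', which is str)

str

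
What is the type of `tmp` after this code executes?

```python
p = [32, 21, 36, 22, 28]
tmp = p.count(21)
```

list.count() returns int

int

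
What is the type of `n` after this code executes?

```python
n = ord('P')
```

ord() returns int (Unicode code point)

int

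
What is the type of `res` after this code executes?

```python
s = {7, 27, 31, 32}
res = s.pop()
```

Popping from a set of ints returns int

int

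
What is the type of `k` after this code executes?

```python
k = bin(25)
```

bin() returns str representation

str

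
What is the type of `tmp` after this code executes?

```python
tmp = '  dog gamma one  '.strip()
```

str.strip() returns str

str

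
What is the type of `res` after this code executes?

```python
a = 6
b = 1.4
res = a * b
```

int * float returns float (6 * 1.4 = 8.4)

float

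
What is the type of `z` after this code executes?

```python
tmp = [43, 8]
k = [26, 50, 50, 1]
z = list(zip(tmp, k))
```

list(zip(...)) returns a list of tuples

list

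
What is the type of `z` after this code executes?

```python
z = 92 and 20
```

'and' returns the last value when all truthy (20, which is int)

int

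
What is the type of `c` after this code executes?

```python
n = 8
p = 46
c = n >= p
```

Comparison operators return bool

bool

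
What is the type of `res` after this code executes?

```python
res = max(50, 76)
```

max() of ints returns int

int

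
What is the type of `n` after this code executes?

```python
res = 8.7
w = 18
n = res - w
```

float - int returns float (8.7 - 18 = -9.3)

float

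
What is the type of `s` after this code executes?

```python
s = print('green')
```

print() returns None

NoneType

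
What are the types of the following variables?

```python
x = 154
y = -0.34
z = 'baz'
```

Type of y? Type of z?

y is float; z is str

float, str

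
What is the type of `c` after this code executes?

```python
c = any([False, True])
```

any() returns bool

bool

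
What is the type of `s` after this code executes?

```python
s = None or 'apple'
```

'or' with None returns the other value ('apple', str)

str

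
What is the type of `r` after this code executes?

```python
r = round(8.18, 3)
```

round() with ndigits arg returns float

float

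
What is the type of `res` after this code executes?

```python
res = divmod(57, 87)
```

divmod() returns a tuple (quotient, remainder)

tuple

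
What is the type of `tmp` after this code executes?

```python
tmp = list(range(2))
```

list(range(...)) returns list

list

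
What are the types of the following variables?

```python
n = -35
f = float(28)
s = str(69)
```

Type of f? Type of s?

f is float; s is str

float, str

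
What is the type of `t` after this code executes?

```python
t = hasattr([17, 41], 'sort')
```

hasattr() returns bool

bool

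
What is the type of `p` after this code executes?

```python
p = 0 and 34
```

'and' returns the first falsy value (0, which is int)

int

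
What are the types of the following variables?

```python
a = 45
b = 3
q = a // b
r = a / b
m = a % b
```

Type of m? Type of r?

int % int returns int; int / int returns float

int, float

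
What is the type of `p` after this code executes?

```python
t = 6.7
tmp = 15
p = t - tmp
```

float - int returns float (6.7 - 15 = -8.3)

float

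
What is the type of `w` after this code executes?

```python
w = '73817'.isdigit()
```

str.isdigit() returns bool

bool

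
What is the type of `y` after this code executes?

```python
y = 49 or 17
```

'or' returns the first truthy value (49, which is int)

int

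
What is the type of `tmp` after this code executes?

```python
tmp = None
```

None has type NoneType

NoneType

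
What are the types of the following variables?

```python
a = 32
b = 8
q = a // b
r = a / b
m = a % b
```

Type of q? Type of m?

int // int returns int; int % int returns int

int, int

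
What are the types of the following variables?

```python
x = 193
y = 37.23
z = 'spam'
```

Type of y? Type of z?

y is float; z is str

float, str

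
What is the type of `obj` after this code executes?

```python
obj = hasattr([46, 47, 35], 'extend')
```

hasattr() returns bool

bool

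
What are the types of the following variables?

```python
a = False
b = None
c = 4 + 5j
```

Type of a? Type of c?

a is bool; c is complex

bool, complex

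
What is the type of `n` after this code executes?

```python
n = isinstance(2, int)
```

isinstance() returns bool

bool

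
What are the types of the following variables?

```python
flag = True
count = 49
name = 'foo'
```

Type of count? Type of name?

count is int; name is str

int, str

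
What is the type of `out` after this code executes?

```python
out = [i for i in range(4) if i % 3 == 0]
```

A list comprehension [...] produces a list

list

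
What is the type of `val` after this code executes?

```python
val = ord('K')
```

ord() returns int (Unicode code point)

int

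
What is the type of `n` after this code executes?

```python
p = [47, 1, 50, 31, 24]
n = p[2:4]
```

Slicing a list always returns a list

list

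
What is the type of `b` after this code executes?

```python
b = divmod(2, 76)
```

divmod() returns a tuple (quotient, remainder)

tuple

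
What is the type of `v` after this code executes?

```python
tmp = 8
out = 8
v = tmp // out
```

int // int returns int (8 // 8 = 1)

int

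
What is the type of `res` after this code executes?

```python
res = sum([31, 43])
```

sum() of ints returns int

int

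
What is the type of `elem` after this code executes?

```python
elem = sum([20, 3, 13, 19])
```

sum() of ints returns int

int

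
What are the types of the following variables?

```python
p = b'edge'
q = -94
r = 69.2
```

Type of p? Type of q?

p is bytes; q is int

bytes, int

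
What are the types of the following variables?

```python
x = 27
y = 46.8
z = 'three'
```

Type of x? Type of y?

x is int; y is float

int, float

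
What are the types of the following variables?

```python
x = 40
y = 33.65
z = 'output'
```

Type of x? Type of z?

x is int; z is str

int, str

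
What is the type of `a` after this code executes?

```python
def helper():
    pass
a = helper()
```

A function with no return statement returns None

NoneType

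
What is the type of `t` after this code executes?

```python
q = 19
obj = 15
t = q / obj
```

int / int always returns float in Python 3 (19 / 15 = 1.26667)

float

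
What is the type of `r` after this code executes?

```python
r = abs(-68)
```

abs() of int returns int

int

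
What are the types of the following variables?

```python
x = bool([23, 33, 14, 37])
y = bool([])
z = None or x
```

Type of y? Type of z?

bool() returns bool; None or <bool> returns the bool

bool, bool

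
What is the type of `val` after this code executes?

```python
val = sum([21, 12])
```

sum() of ints returns int

int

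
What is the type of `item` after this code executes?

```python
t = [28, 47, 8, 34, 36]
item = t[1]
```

Indexing a list of ints returns int (t[1] = 47)

int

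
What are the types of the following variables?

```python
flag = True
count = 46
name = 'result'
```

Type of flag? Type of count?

flag is bool; count is int

bool, int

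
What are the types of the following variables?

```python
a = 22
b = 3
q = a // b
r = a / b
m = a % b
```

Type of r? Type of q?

int / int returns float; int // int returns int

float, int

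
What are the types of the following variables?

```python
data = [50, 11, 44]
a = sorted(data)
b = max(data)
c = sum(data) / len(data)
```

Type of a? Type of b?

sorted() returns list; max of ints returns int

list, int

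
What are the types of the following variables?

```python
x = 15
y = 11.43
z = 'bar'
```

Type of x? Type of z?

x is int; z is str

int, str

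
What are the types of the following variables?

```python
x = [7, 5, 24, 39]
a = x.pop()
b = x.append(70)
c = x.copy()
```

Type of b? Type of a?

list.append() returns None; list.pop() returns the element (int)

NoneType, int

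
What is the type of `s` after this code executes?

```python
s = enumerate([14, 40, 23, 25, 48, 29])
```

enumerate() returns an enumerate iterator object

enumerate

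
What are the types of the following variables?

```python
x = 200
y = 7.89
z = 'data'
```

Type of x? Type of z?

x is int; z is str

int, str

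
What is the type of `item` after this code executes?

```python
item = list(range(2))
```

list(range(...)) returns list

list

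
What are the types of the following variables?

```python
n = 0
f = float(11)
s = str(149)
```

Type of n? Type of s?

n is int; s is str

int, str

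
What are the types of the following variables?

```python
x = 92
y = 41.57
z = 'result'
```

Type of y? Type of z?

y is float; z is str

float, str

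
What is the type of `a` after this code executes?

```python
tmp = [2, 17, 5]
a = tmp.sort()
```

list.sort() returns None (sorts in place)

NoneType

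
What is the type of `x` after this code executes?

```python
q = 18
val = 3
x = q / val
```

int / int always returns float in Python 3 (18 / 3 = 6)

float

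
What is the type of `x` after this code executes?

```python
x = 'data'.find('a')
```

str.find() returns int (index, or -1)

int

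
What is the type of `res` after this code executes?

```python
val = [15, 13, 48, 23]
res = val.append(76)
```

list.append() returns None (mutates in place)

NoneType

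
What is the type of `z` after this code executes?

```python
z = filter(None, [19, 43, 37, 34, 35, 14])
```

filter() returns a filter iterator object

filter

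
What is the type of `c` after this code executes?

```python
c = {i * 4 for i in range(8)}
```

A set comprehension {expr for x in iterable} produces a set

set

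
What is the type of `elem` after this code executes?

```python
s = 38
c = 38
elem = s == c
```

Equality comparison returns bool

bool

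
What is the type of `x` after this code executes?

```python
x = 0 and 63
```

'and' returns the first falsy value (0, which is int)

int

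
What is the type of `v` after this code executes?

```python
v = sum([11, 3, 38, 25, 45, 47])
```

sum() of ints returns int

int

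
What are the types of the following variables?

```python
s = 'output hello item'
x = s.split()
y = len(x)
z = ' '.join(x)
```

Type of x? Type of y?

str.split() returns list; len() returns int

list, int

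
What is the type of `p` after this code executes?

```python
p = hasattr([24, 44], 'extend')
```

hasattr() returns bool

bool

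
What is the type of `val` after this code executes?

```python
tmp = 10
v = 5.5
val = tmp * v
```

int * float returns float (10 * 5.5 = 55.0)

float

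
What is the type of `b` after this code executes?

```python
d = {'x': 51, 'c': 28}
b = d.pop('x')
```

dict.pop() returns the value (int)

int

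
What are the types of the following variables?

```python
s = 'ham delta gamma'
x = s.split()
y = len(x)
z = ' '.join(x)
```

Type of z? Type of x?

str.join() returns str; str.split() returns list

str, list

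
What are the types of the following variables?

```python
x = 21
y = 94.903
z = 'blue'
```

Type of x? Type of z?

x is int; z is str

int, str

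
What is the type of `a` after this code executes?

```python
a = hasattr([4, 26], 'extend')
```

hasattr() returns bool

bool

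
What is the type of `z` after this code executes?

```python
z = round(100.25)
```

round() with no ndigits arg returns int

int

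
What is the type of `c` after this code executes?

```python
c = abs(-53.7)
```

abs() of float returns float

float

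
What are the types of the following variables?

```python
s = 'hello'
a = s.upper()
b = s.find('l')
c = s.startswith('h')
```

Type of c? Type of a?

str.startswith() returns bool; str.upper() returns str

bool, str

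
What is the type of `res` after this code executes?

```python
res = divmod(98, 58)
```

divmod() returns a tuple (quotient, remainder)

tuple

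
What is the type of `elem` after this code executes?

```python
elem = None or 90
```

'or' with None returns the other value (90, int)

int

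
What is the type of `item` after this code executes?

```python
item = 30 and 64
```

'and' returns the last value when all truthy (64, which is int)

int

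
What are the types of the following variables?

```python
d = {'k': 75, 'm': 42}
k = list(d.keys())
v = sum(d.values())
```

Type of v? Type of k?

sum of int values returns int; list(...) returns list

int, list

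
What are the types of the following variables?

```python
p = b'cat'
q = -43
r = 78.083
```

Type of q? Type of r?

q is int; r is float

int, float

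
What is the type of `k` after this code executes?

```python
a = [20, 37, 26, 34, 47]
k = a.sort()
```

list.sort() returns None (sorts in place)

NoneType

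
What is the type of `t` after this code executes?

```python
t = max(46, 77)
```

max() of ints returns int

int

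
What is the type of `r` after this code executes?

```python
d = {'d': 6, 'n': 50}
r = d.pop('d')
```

dict.pop() returns the value (int)

int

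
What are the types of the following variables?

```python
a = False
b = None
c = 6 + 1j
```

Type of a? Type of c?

a is bool; c is complex

bool, complex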